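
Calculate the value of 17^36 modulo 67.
By repeated squaring (mod 67): 17^{1}≡17, 17^{2}≡21, 17^{4}≡39, 17^{8}≡47, 17^{16}≡65, 17^{32}≡4. Then 17^{36} = 17^{32+4} ≡ 4 × 39 ≡ 22 (mod 67)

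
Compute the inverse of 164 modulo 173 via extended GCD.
Extended GCD: 164(-77) + 173(73) = 1. So 164^(-1) ≡ -77 ≡ 96 (mod 173). Verify: 164 × 96 = 15744 ≡ 1 (mod 173)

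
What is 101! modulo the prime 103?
(102)! = (101)! × (102) ≡ -1 (mod 103). So (101)! ≡ -1 × (102)^(-1) ≡ (-1)×(-1) = 1 (mod 103)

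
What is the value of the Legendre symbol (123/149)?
(123/149) = 123^{74} mod 149 = 1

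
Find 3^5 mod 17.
By repeated squaring mod 17: 3^{1}≡3, 3^{2}≡9, 3^{4}≡13. Then 3^{5} = 3^{4+1} ≡ 13 × 3 ≡ 5 mod 17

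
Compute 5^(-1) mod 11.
Since 11 is prime, by Fermat 5^(-1) ≡ 5^{9} ≡ 9 mod 11. Verify: 5 × 9 = 45 ≡ 1 mod 11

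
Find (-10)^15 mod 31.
By repeated squaring mod 31: (-10)^{1}≡21, (-10)^{2}≡7, (-10)^{4}≡18, (-10)^{8}≡14. Then (-10)^{15} = (-10)^{8+4+2+1} ≡ 14 × 18 × 7 × 21 ≡ 30 mod 31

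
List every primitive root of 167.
There are φ(166) = 82 primitive roots mod 167: {5, 10, 13, 15, 17, 20, 23, 26, 30, 34, 35, 37, 39, 40, 41, 43, 45, 46, 51, 52, 53, 55, 59, 60, 67, 68, 69, 70, 71, 73, 74, 78, 79, 80, 82, 83, 86, 90, 91, 92, 95, 101, 102, 103, 104, 105, 106, 109, 110, 111, 113, 117, 118, 119, 120, 123, 125, 129, 131, 134, 135, 136, 138, 139, 140, 142, 143, 145, 146, 148, 149, 151, 153, 155, 156, 158, 159, 160, 161, 163, 164, 165}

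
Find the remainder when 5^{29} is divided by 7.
By Fermat: 5^{6} ≡ 1 (mod 7). 29 = 4×6 + 5. So 5^{29} ≡ 5^{5} ≡ 3 (mod 7)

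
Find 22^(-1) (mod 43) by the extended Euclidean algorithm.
Extended GCD: 22(2) + 43(-1) = 1. So 22^(-1) ≡ 2 (mod 43). Verify: 22 × 2 = 44 ≡ 1 (mod 43)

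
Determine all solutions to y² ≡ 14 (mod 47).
The square roots of 14 mod 47 are 25 and 22. Verify: 25² = 625 ≡ 14 (mod 47)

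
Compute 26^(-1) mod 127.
Since 127 is prime, by Fermat 26^(-1) ≡ 26^{125} ≡ 44 mod 127. Verify: 26 × 44 = 1144 ≡ 1 mod 127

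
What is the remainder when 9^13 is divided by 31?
By repeated squaring (mod 31): 9^{1}≡9, 9^{2}≡19, 9^{4}≡20, 9^{8}≡28. Then 9^{13} = 9^{8+4+1} ≡ 28 × 20 × 9 ≡ 18 (mod 31)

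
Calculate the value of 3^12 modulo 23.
By repeated squaring mod 23: 3^{1}≡3, 3^{2}≡9, 3^{4}≡12, 3^{8}≡6. Then 3^{12} = 3^{8+4} ≡ 6 × 12 ≡ 3 mod 23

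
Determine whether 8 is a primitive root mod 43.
8^{14} ≡ 1 (mod 43) and 14 < 42, so ord_43(8) = 14 ≠ 42 and 8 is not a primitive root.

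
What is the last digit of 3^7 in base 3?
By repeated squaring mod 3: 3^{1}≡0, 3^{2}≡0, 3^{4}≡0. Then 3^{7} = 3^{4+2+1} ≡ 0 × 0 × 0 ≡ 0 mod 3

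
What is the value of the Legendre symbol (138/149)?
(138/149) = 138^{74} mod 149 = -1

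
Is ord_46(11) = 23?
Powers of 11 mod 46: 11^1≡11, 11^2≡29, 11^3≡43, 11^4≡13, 11^5≡5, 11^6≡9, 11^7≡7, 11^8≡31, 11^9≡19, 11^10≡25, 11^11≡45, 11^12≡35, 11^13≡17, 11^14≡3, 11^15≡33, 11^16≡41, 11^17≡37, 11^18≡39, 11^19≡15, 11^20≡27, 11^21≡21, 11^22≡1. Already 11^22≡1, so the order is 22 < 23. No, the actual order is 22.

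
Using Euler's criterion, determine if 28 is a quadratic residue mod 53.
By Euler's criterion: 28^{26} ≡ 1 mod 53. Since this equals 1, 28 is a QR.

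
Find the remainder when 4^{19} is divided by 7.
By Fermat: 4^{6} ≡ 1 (mod 7). 19 = 3×6 + 1. So 4^{19} ≡ 4^{1} ≡ 4 (mod 7)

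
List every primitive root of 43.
There are φ(42) = 12 primitive roots mod 43: {3, 5, 12, 18, 19, 20, 26, 28, 29, 30, 33, 34}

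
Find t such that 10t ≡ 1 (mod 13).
Since 13 is prime, by Fermat 10^(-1) ≡ 10^{11} ≡ 4 (mod 13). Verify: 10 × 4 = 40 ≡ 1 (mod 13)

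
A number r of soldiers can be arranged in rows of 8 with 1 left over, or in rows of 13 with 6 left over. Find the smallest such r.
M = 8 × 13 = 104. M₁ = 13, y₁ ≡ 5 (mod 8). M₂ = 8, y₂ ≡ 5 (mod 13). r = 1×13×5 + 6×8×5 ≡ 97 (mod 104)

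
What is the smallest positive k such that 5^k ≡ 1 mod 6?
Powers of 5 mod 6: 5^1≡5, 5^2≡1. So the order of 5 is 2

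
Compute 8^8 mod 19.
By repeated squaring (mod 19): 8^{1}≡8, 8^{2}≡7, 8^{4}≡11, 8^{8}≡7. So 8^{8} ≡ 7 (mod 19)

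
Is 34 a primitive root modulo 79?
ord_79(34) divides 78. For each prime q|78: 34^{39}≡78, 34^{26}≡23, 34^{6}≡22, none ≡ 1. So 34 has order 78 and is a primitive root mod 79.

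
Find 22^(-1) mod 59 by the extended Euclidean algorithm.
Extended GCD: 22(-8) + 59(3) = 1. So 22^(-1) ≡ -8 ≡ 51 mod 59. Verify: 22 × 51 = 1122 ≡ 1 mod 59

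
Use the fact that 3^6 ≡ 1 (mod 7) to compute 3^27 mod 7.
By Fermat: 3^{6} ≡ 1 (mod 7). 27 = 4×6 + 3. So 3^{27} ≡ 3^{3} ≡ 6 (mod 7)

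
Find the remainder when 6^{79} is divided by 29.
By Fermat: 6^{28} ≡ 1 mod 29. 79 = 2×28 + 23. So 6^{79} ≡ 6^{23} ≡ 22 mod 29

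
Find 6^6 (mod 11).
By repeated squaring (mod 11): 6^{1}≡6, 6^{2}≡3, 6^{4}≡9. Then 6^{6} = 6^{4+2} ≡ 9 × 3 ≡ 5 (mod 11)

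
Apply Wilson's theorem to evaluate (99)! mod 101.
(100)! = (99)! × (100) ≡ -1 (mod 101). So (99)! ≡ -1 × (100)^(-1) ≡ (-1)×(-1) = 1 (mod 101)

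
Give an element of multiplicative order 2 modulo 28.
13 has order 2 mod 28 since 13^{2} ≡ 1 (mod 28) and no smaller power works.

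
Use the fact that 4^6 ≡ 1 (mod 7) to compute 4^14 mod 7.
By Fermat: 4^{6} ≡ 1 (mod 7). 14 = 2×6 + 2. So 4^{14} ≡ 4^{2} ≡ 2 (mod 7)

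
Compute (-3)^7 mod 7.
Using Fermat: (-3)^{6} ≡ 1 mod 7. 7 ≡ 1 mod 6. So (-3)^{7} ≡ (-3)^{1} ≡ 4 mod 7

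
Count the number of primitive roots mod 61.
Number of primitive roots mod 61 = φ(p-1) = φ(60) = 16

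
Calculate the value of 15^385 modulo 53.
Using Fermat: 15^{52} ≡ 1 (mod 53). 385 ≡ 21 (mod 52). So 15^{385} ≡ 15^{21} ≡ 47 (mod 53)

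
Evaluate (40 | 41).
(40/41) = 40^{20} mod 41 = 1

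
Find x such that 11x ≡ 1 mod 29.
Since 29 is prime, by Fermat 11^(-1) ≡ 11^{27} ≡ 8 mod 29. Verify: 11 × 8 = 88 ≡ 1 mod 29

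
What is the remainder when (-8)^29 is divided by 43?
By repeated squaring mod 43: (-8)^{1}≡35, (-8)^{2}≡21, (-8)^{4}≡11, (-8)^{8}≡35, (-8)^{16}≡21. Then (-8)^{29} = (-8)^{16+8+4+1} ≡ 21 × 35 × 11 × 35 ≡ 35 mod 43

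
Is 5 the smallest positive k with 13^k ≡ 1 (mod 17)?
Powers of 13 mod 17: 13^1≡13, 13^2≡16, 13^3≡4, 13^4≡1. Already 13^4≡1, so the order is 4 < 5. No, the actual order is 4.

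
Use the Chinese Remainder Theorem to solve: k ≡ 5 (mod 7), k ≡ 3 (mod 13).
M = 7 × 13 = 91. M₁ = 13, y₁ ≡ 6 (mod 7). M₂ = 7, y₂ ≡ 2 (mod 13). k = 5×13×6 + 3×7×2 ≡ 68 (mod 91)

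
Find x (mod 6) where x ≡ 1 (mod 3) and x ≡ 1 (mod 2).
M = 3 × 2 = 6. M₁ = 2, y₁ ≡ 2 (mod 3). M₂ = 3, y₂ ≡ 1 (mod 2). x = 1×2×2 + 1×3×1 ≡ 1 (mod 6)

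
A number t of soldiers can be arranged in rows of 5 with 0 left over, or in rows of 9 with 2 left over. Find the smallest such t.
M = 5 × 9 = 45. M₁ = 9, y₁ ≡ 4 mod 5. M₂ = 5, y₂ ≡ 2 mod 9. t = 0×9×4 + 2×5×2 ≡ 20 mod 45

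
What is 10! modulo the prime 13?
(12)! = (10)! × (11) × (12) ≡ -1 mod 13. So (10)! ≡ -1 × [(12)(11)]^(-1) ≡ 6 mod 13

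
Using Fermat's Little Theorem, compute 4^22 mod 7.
By Fermat: 4^{6} ≡ 1 mod 7. 22 = 3×6 + 4. So 4^{22} ≡ 4^{4} ≡ 4 mod 7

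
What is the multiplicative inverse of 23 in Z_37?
Since 37 is prime, by Fermat 23^(-1) ≡ 23^{35} ≡ 29 mod 37. Verify: 23 × 29 = 667 ≡ 1 mod 37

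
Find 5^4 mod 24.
5^{4} = 625 ≡ 1 mod 24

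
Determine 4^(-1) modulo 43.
Since 43 is prime, by Fermat 4^(-1) ≡ 4^{41} ≡ 11 mod 43. Verify: 4 × 11 = 44 ≡ 1 mod 43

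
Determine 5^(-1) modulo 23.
Since 23 is prime, by Fermat 5^(-1) ≡ 5^{21} ≡ 14 (mod 23). Verify: 5 × 14 = 70 ≡ 1 (mod 23)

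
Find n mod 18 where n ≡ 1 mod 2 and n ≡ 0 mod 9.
M = 2 × 9 = 18. M₁ = 9, y₁ ≡ 1 mod 2. M₂ = 2, y₂ ≡ 5 mod 9. n = 1×9×1 + 0×2×5 ≡ 9 mod 18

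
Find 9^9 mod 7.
Using Fermat: 9^{6} ≡ 1 mod 7. 9 ≡ 3 mod 6. So 9^{9} ≡ 9^{3} ≡ 1 mod 7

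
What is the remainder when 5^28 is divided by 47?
By repeated squaring mod 47: 5^{1}≡5, 5^{2}≡25, 5^{4}≡14, 5^{8}≡8, 5^{16}≡17. Then 5^{28} = 5^{16+8+4} ≡ 17 × 8 × 14 ≡ 24 mod 47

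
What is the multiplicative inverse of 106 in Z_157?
Since 157 is prime, by Fermat 106^(-1) ≡ 106^{155} ≡ 40 (mod 157). Verify: 106 × 40 = 4240 ≡ 1 (mod 157)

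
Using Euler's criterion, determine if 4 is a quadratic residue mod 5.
By Euler's criterion: 4^{2} ≡ 1 mod 5. Since this equals 1, 4 is a QR.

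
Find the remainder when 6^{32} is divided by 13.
By Fermat: 6^{12} ≡ 1 mod 13. 32 = 2×12 + 8. So 6^{32} ≡ 6^{8} ≡ 3 mod 13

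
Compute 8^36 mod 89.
By repeated squaring mod 89: 8^{1}≡8, 8^{2}≡64, 8^{4}≡2, 8^{8}≡4, 8^{16}≡16, 8^{32}≡78. Then 8^{36} = 8^{32+4} ≡ 78 × 2 ≡ 67 mod 89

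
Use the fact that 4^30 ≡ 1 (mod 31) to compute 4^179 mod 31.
By Fermat: 4^{30} ≡ 1 (mod 31). 179 ≡ 29 (mod 30). So 4^{179} ≡ 4^{29} ≡ 8 (mod 31)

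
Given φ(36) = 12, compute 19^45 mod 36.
By Euler: 19^{12} ≡ 1 (mod 36) since gcd(19, 36) = 1. 45 = 3×12 + 9. So 19^{45} ≡ 19^{9} ≡ 19 (mod 36)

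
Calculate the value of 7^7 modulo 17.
By repeated squaring (mod 17): 7^{1}≡7, 7^{2}≡15, 7^{4}≡4. Then 7^{7} = 7^{4+2+1} ≡ 4 × 15 × 7 ≡ 12 (mod 17)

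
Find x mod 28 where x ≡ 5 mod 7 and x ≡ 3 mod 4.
M = 7 × 4 = 28. M₁ = 4, y₁ ≡ 2 mod 7. M₂ = 7, y₂ ≡ 3 mod 4. x = 5×4×2 + 3×7×3 ≡ 19 mod 28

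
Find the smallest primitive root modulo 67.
g = 2. Powers: [2, 4, 8, 16, 32, 64, 61, 55, 43, ...] generates all 66 non-zero residues.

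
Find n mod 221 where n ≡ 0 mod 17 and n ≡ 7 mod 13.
M = 17 × 13 = 221. M₁ = 13, y₁ ≡ 4 mod 17. M₂ = 17, y₂ ≡ 10 mod 13. n = 0×13×4 + 7×17×10 ≡ 85 mod 221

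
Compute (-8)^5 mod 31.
By repeated squaring mod 31: (-8)^{1}≡23, (-8)^{2}≡2, (-8)^{4}≡4. Then (-8)^{5} = (-8)^{4+1} ≡ 4 × 23 ≡ 30 mod 31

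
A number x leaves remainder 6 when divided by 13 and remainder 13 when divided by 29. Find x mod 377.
M = 13 × 29 = 377. M₁ = 29, y₁ ≡ 9 mod 13. M₂ = 13, y₂ ≡ 9 mod 29. x = 6×29×9 + 13×13×9 ≡ 71 mod 377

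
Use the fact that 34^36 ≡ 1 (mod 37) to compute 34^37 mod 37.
By Fermat: 34^{36} ≡ 1 (mod 37). So 34^{37} = 34^{36} · 34^{1} ≡ 34^{1} ≡ 34 (mod 37)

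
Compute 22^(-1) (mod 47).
Since 47 is prime, by Fermat 22^(-1) ≡ 22^{45} ≡ 15 (mod 47). Verify: 22 × 15 = 330 ≡ 1 (mod 47)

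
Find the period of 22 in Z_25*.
Powers of 22 mod 25: 22^1≡22, 22^2≡9, 22^3≡23, 22^4≡6, 22^5≡7, 22^6≡4, 22^7≡13, 22^8≡11, 22^9≡17, 22^10≡24, 22^11≡3, 22^12≡16, 22^13≡2, 22^14≡19, 22^15≡18, 22^16≡21, 22^17≡12, 22^18≡14, 22^19≡8, 22^20≡1. So the order of 22 is 20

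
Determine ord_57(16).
Powers of 16 mod 57: 16^1≡16, 16^2≡28, 16^3≡49, 16^4≡43, 16^5≡4, 16^6≡7, 16^7≡55, 16^8≡25, 16^9≡1. ord_57(16) = 9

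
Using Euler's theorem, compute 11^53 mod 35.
By Euler: 11^{24} ≡ 1 mod 35 since gcd(11, 35) = 1. 53 = 2×24 + 5. So 11^{53} ≡ 11^{5} ≡ 16 mod 35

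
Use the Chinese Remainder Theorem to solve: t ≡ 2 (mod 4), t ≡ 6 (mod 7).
M = 4 × 7 = 28. M₁ = 7, y₁ ≡ 3 (mod 4). M₂ = 4, y₂ ≡ 2 (mod 7). t = 2×7×3 + 6×4×2 ≡ 6 (mod 28)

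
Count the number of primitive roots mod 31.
A prime p has φ(p-1) primitive roots; here φ(30) = 8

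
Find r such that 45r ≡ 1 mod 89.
Since 89 is prime, by Fermat 45^(-1) ≡ 45^{87} ≡ 2 mod 89. Verify: 45 × 2 = 90 ≡ 1 mod 89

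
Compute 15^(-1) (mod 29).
Since 29 is prime, by Fermat 15^(-1) ≡ 15^{27} ≡ 2 (mod 29). Verify: 15 × 2 = 30 ≡ 1 (mod 29)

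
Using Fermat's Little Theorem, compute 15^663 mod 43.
By Fermat: 15^{42} ≡ 1 mod 43. 663 ≡ 33 mod 42. So 15^{663} ≡ 15^{33} ≡ 35 mod 43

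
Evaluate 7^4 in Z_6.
7^{4} = 2401 ≡ 1 mod 6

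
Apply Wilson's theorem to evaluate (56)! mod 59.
(58)! = (56)! × (57) × (58) ≡ -1 mod 59. So (56)! ≡ -1 × [(58)(57)]^(-1) ≡ 29 mod 59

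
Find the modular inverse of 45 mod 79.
Since 79 is prime, by Fermat 45^(-1) ≡ 45^{77} ≡ 72 (mod 79). Verify: 45 × 72 = 3240 ≡ 1 (mod 79)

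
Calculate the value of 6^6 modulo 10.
By repeated squaring mod 10: 6^{1}≡6, 6^{2}≡6, 6^{4}≡6. Then 6^{6} = 6^{4+2} ≡ 6 × 6 ≡ 6 mod 10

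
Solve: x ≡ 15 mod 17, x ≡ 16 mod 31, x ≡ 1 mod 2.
M = 17 × 31 × 2 = 1054. M₁ = 62, y₁ ≡ 14 mod 17. M₂ = 34, y₂ ≡ 21 mod 31. M₃ = 527, y₃ ≡ 1 mod 2. x = 15×62×14 + 16×34×21 + 1×527×1 ≡ 729 mod 1054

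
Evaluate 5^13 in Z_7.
Using Fermat: 5^{6} ≡ 1 mod 7. 13 ≡ 1 mod 6. So 5^{13} ≡ 5^{1} ≡ 5 mod 7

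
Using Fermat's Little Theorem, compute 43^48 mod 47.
By Fermat: 43^{46} ≡ 1 mod 47. So 43^{48} = 43^{46} · 43^{2} ≡ 43^{2} ≡ 16 mod 47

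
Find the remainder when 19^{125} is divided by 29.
By Fermat: 19^{28} ≡ 1 mod 29. 125 = 4×28 + 13. So 19^{125} ≡ 19^{13} ≡ 3 mod 29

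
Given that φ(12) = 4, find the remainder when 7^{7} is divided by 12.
By Euler: 7^{4} ≡ 1 mod 12 since gcd(7, 12) = 1. 7 = 1×4 + 3. So 7^{7} ≡ 7^{3} ≡ 7 mod 12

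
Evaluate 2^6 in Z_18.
By repeated squaring (mod 18): 2^{1}≡2, 2^{2}≡4, 2^{4}≡16. Then 2^{6} = 2^{4+2} ≡ 16 × 4 ≡ 10 (mod 18)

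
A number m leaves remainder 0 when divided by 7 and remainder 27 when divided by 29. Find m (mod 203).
M = 7 × 29 = 203. M₁ = 29, y₁ ≡ 1 (mod 7). M₂ = 7, y₂ ≡ 25 (mod 29). m = 0×29×1 + 27×7×25 ≡ 56 (mod 203)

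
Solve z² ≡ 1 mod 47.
The square roots of 1 mod 47 are 1 and 46. Verify: 1² = 1 ≡ 1 mod 47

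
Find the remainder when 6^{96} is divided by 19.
By Fermat: 6^{18} ≡ 1 mod 19. 96 = 5×18 + 6. So 6^{96} ≡ 6^{6} ≡ 11 mod 19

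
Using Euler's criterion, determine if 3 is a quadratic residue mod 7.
By Euler's criterion: 3^{3} ≡ 6 (mod 7). Since this equals -1 (≡ 6), 3 is not a QR.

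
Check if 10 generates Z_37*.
10^{3} ≡ 1 (mod 37) and 3 < 36, so ord_37(10) = 3 ≠ 36 and 10 is not a primitive root.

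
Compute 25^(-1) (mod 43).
Since 43 is prime, by Fermat 25^(-1) ≡ 25^{41} ≡ 31 (mod 43). Verify: 25 × 31 = 775 ≡ 1 (mod 43)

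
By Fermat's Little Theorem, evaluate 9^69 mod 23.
By Fermat: 9^{22} ≡ 1 (mod 23). 69 = 3×22 + 3. So 9^{69} ≡ 9^{3} ≡ 16 (mod 23)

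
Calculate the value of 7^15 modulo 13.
Using Fermat: 7^{12} ≡ 1 (mod 13). 15 ≡ 3 (mod 12). So 7^{15} ≡ 7^{3} ≡ 5 (mod 13)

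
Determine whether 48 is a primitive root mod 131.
48^{65} ≡ 1 (mod 131) and 65 < 130, so ord_131(48) = 65 ≠ 130 and 48 is not a primitive root.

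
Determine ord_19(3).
Powers of 3 mod 19: 3^1≡3, 3^2≡9, 3^3≡8, 3^4≡5, 3^5≡15, 3^6≡7, 3^7≡2, 3^8≡6, 3^9≡18, 3^10≡16, 3^11≡10, 3^12≡11, 3^13≡14, 3^14≡4, 3^15≡12, 3^16≡17, 3^17≡13, 3^18≡1. Order = 18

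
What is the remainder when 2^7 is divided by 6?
By repeated squaring mod 6: 2^{1}≡2, 2^{2}≡4, 2^{4}≡4. Then 2^{7} = 2^{4+2+1} ≡ 4 × 4 × 2 ≡ 2 mod 6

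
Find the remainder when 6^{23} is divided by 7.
By Fermat: 6^{6} ≡ 1 mod 7. 23 = 3×6 + 5. So 6^{23} ≡ 6^{5} ≡ 6 mod 7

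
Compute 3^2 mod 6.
3^{2} = 9 ≡ 3 mod 6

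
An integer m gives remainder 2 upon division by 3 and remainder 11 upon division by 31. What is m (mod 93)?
M = 3 × 31 = 93. M₁ = 31, y₁ ≡ 1 (mod 3). M₂ = 3, y₂ ≡ 21 (mod 31). m = 2×31×1 + 11×3×21 ≡ 11 (mod 93)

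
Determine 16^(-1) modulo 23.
Since 23 is prime, by Fermat 16^(-1) ≡ 16^{21} ≡ 13 mod 23. Verify: 16 × 13 = 208 ≡ 1 mod 23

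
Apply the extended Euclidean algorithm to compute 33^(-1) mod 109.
Extended GCD: 33(-33) + 109(10) = 1. So 33^(-1) ≡ -33 ≡ 76 (mod 109). Verify: 33 × 76 = 2508 ≡ 1 (mod 109)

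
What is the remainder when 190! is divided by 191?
By Wilson's theorem, (190)! ≡ -1 ≡ 190 (mod 191)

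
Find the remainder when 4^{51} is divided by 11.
By Fermat: 4^{10} ≡ 1 mod 11. 51 = 5×10 + 1. So 4^{51} ≡ 4^{1} ≡ 4 mod 11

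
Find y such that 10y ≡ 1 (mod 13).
Since 13 is prime, by Fermat 10^(-1) ≡ 10^{11} ≡ 4 (mod 13). Verify: 10 × 4 = 40 ≡ 1 (mod 13)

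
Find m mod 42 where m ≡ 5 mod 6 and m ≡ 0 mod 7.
M = 6 × 7 = 42. M₁ = 7, y₁ ≡ 1 mod 6. M₂ = 6, y₂ ≡ 6 mod 7. m = 5×7×1 + 0×6×6 ≡ 35 mod 42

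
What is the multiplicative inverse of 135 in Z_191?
Since 191 is prime, by Fermat 135^(-1) ≡ 135^{189} ≡ 133 mod 191. Verify: 135 × 133 = 17955 ≡ 1 mod 191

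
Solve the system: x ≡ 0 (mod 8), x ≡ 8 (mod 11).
M = 8 × 11 = 88. M₁ = 11, y₁ ≡ 3 (mod 8). M₂ = 8, y₂ ≡ 7 (mod 11). x = 0×11×3 + 8×8×7 ≡ 8 (mod 88)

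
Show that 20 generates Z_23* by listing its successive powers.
20^1, 20^2, ..., 20^{22} mod 23: [20, 9, 19, 12, 10, 16, 21, 6, 5, 8, 22, 3, 14, 4, 11, 13, 7, 2, 17, 18, 15, 1]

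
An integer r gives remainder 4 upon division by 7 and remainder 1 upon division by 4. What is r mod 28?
M = 7 × 4 = 28. M₁ = 4, y₁ ≡ 2 mod 7. M₂ = 7, y₂ ≡ 3 mod 4. r = 4×4×2 + 1×7×3 ≡ 25 mod 28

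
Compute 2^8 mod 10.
By repeated squaring (mod 10): 2^{1}≡2, 2^{2}≡4, 2^{4}≡6, 2^{8}≡6. So 2^{8} ≡ 6 (mod 10)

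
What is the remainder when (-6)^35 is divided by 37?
By repeated squaring (mod 37): (-6)^{1}≡31, (-6)^{2}≡36, (-6)^{4}≡1, (-6)^{8}≡1, (-6)^{16}≡1, (-6)^{32}≡1. Then (-6)^{35} = (-6)^{32+2+1} ≡ 1 × 36 × 31 ≡ 6 (mod 37)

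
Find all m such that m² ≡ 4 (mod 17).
The square roots of 4 mod 17 are 2 and 15. Verify: 2² = 4 ≡ 4 (mod 17)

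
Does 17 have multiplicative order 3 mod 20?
Powers of 17 mod 20: 17^1≡17, 17^2≡9, 17^3≡13, 17^4≡1. 17^3≡13≢1, so ord ≠ 3. No, the actual order is 4.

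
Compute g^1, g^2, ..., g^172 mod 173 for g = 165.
165^1, 165^2, ..., 165^{172} mod 173: [165, 64, 7, 117, 102, 49, 127, 22, 170, 24, 154, 152, 168, 40, 26, 138, 107, 9, 101, 57, 63, 15, 53, 95, 105, 25, 146, 43, 2, 157, 128, 14, 61, 31, 98, 81, 44, 167, 48, 135, 131, 163, 80, 52, 103, 41, 18, 29, 114, 126, 30, 106, 17, 37, 50, 119, 86, 4, 141, 83, 28, 122, 62, 23, 162, 88, 161, 96, 97, 89, 153, 160, 104, 33, 82, 36, 58, 55, 79, 60, 39, 34, 74, 100, 65, 172, 8, 109, 166, 56, 71, 124, 46, 151, 3, 149, 19, 21, 5, 133, 147, 35, 66, 164, 72, 116, 110, 158, 120, 78, 68, 148, 27, 130, 171, 16, 45, 159, 112, 142, 75, 92, 129, 6, 125, 38, 42, 10, 93, 121, 70, 132, 155, 144, 59, 47, 143, 67, 156, 136, 123, 54, 87, 169, 32, 90, 145, 51, 111, 150, 11, 85, 12, 77, 76, 84, 20, 13, 69, 140, 91, 137, 115, 118, 94, 113, 134, 139, 99, 73, 108, 1]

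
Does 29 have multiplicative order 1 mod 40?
Powers of 29 mod 40: 29^1≡29, 29^2≡1. 29^1≡29≢1, so ord ≠ 1. No, the actual order is 2.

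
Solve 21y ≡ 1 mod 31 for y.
Since 31 is prime, by Fermat 21^(-1) ≡ 21^{29} ≡ 3 mod 31. Verify: 21 × 3 = 63 ≡ 1 mod 31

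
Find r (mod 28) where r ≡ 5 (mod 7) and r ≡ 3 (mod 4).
M = 7 × 4 = 28. M₁ = 4, y₁ ≡ 2 (mod 7). M₂ = 7, y₂ ≡ 3 (mod 4). r = 5×4×2 + 3×7×3 ≡ 19 (mod 28)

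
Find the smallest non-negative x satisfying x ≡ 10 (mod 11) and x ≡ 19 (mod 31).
M = 11 × 31 = 341. M₁ = 31, y₁ ≡ 5 (mod 11). M₂ = 11, y₂ ≡ 17 (mod 31). x = 10×31×5 + 19×11×17 ≡ 329 (mod 341)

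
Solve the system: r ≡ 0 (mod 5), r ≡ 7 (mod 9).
M = 5 × 9 = 45. M₁ = 9, y₁ ≡ 4 (mod 5). M₂ = 5, y₂ ≡ 2 (mod 9). r = 0×9×4 + 7×5×2 ≡ 25 (mod 45)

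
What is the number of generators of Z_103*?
Number of primitive roots mod 103 = φ(p-1) = φ(102) = 32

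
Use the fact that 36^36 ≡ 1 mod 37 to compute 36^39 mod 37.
By Fermat: 36^{36} ≡ 1 mod 37. So 36^{39} = 36^{36} · 36^{3} ≡ 36^{3} ≡ 36 mod 37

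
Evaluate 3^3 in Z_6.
3^{3} = 27 ≡ 3 mod 6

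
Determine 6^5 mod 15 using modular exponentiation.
By repeated squaring mod 15: 6^{1}≡6, 6^{2}≡6, 6^{4}≡6. Then 6^{5} = 6^{4+1} ≡ 6 × 6 ≡ 6 mod 15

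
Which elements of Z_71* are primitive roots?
There are φ(70) = 24 primitive roots mod 71: {7, 11, 13, 21, 22, 28, 31, 33, 35, 42, 44, 47, 52, 53, 55, 56, 59, 61, 62, 63, 65, 67, 68, 69}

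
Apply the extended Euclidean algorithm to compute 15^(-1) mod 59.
Extended GCD: 15(4) + 59(-1) = 1. So 15^(-1) ≡ 4 (mod 59). Verify: 15 × 4 = 60 ≡ 1 (mod 59)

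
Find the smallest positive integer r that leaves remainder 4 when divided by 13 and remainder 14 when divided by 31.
M = 13 × 31 = 403. M₁ = 31, y₁ ≡ 8 mod 13. M₂ = 13, y₂ ≡ 12 mod 31. r = 4×31×8 + 14×13×12 ≡ 355 mod 403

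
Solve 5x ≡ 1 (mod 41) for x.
Since 41 is prime, by Fermat 5^(-1) ≡ 5^{39} ≡ 33 (mod 41). Verify: 5 × 33 = 165 ≡ 1 (mod 41)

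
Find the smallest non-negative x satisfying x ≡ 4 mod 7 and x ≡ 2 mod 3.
M = 7 × 3 = 21. M₁ = 3, y₁ ≡ 5 mod 7. M₂ = 7, y₂ ≡ 1 mod 3. x = 4×3×5 + 2×7×1 ≡ 11 mod 21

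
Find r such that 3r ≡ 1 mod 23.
Since 23 is prime, by Fermat 3^(-1) ≡ 3^{21} ≡ 8 mod 23. Verify: 3 × 8 = 24 ≡ 1 mod 23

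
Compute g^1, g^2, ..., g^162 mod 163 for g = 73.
73^1, 73^2, ..., 73^{162} mod 163: [73, 113, 99, 55, 103, 21, 66, 91, 123, 14, 44, 115, 82, 118, 138, 131, 109, 133, 92, 33, 127, 143, 7, 22, 139, 41, 59, 69, 147, 136, 148, 46, 98, 145, 153, 85, 11, 151, 102, 111, 116, 155, 68, 74, 23, 49, 154, 158, 124, 87, 157, 51, 137, 58, 159, 34, 37, 93, 106, 77, 79, 62, 125, 160, 107, 150, 29, 161, 17, 100, 128, 53, 120, 121, 31, 144, 80, 135, 75, 96, 162, 90, 50, 64, 108, 60, 142, 97, 72, 40, 149, 119, 48, 81, 45, 25, 32, 54, 30, 71, 130, 36, 20, 156, 141, 24, 122, 104, 94, 16, 27, 15, 117, 65, 18, 10, 78, 152, 12, 61, 52, 47, 8, 95, 89, 140, 114, 9, 5, 39, 76, 6, 112, 26, 105, 4, 129, 126, 70, 57, 86, 84, 101, 38, 3, 56, 13, 134, 2, 146, 63, 35, 110, 43, 42, 132, 19, 83, 28, 88, 67, 1]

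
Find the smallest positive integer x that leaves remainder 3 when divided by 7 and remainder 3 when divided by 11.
M = 7 × 11 = 77. M₁ = 11, y₁ ≡ 2 (mod 7). M₂ = 7, y₂ ≡ 8 (mod 11). x = 3×11×2 + 3×7×8 ≡ 3 (mod 77)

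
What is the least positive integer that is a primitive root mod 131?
g = 2. For each prime q|130: 2^{65}≡130, 2^{26}≡53, 2^{10}≡107, none ≡ 1, so ord_131(2) = 130 and 2 is a primitive root.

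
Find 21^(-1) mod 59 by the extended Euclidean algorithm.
Extended GCD: 21(-14) + 59(5) = 1. So 21^(-1) ≡ -14 ≡ 45 mod 59. Verify: 21 × 45 = 945 ≡ 1 mod 59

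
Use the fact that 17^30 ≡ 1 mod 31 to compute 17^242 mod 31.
By Fermat: 17^{30} ≡ 1 mod 31. 242 ≡ 2 mod 30. So 17^{242} ≡ 17^{2} ≡ 10 mod 31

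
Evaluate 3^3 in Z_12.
3^{3} = 27 ≡ 3 mod 12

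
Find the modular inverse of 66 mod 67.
Since 67 is prime, by Fermat 66^(-1) ≡ 66^{65} ≡ 66 mod 67. Verify: 66 × 66 = 4356 ≡ 1 mod 67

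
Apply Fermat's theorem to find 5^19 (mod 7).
By Fermat: 5^{6} ≡ 1 (mod 7). 19 = 3×6 + 1. So 5^{19} ≡ 5^{1} ≡ 5 (mod 7)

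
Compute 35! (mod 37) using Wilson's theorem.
(36)! = (35)! × (36) ≡ -1 (mod 37). So (35)! ≡ -1 × (36)^(-1) ≡ (-1)×(-1) = 1 (mod 37)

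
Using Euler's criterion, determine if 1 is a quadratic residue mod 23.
By Euler's criterion: 1^{11} ≡ 1 (mod 23). Since this equals 1, 1 is a QR.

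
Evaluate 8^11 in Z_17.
By repeated squaring (mod 17): 8^{1}≡8, 8^{2}≡13, 8^{4}≡16, 8^{8}≡1. Then 8^{11} = 8^{8+2+1} ≡ 1 × 13 × 8 ≡ 2 (mod 17)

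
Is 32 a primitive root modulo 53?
ord_53(32) divides 52. For each prime q|52: 32^{26}≡52, 32^{4}≡24, none ≡ 1. So 32 has order 52 and is a primitive root mod 53.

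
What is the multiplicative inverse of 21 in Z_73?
Since 73 is prime, by Fermat 21^(-1) ≡ 21^{71} ≡ 7 mod 73. Verify: 21 × 7 = 147 ≡ 1 mod 73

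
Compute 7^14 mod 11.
Using Fermat: 7^{10} ≡ 1 (mod 11). 14 ≡ 4 (mod 10). So 7^{14} ≡ 7^{4} ≡ 3 (mod 11)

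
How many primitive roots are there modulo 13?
A prime p has φ(p-1) primitive roots; here φ(12) = 4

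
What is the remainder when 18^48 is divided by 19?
Using Fermat: 18^{18} ≡ 1 (mod 19). 48 ≡ 12 (mod 18). So 18^{48} ≡ 18^{12} ≡ 1 (mod 19)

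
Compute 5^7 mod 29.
By repeated squaring (mod 29): 5^{1}≡5, 5^{2}≡25, 5^{4}≡16. Then 5^{7} = 5^{4+2+1} ≡ 16 × 25 × 5 ≡ 28 (mod 29)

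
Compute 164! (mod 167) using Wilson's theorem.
(166)! = (164)! × (165) × (166) ≡ -1 (mod 167). So (164)! ≡ -1 × [(166)(165)]^(-1) ≡ 83 (mod 167)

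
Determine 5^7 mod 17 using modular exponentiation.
By repeated squaring (mod 17): 5^{1}≡5, 5^{2}≡8, 5^{4}≡13. Then 5^{7} = 5^{4+2+1} ≡ 13 × 8 × 5 ≡ 10 (mod 17)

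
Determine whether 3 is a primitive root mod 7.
ord_7(3) divides 6. For each prime q|6: 3^{3}≡6, 3^{2}≡2, none ≡ 1. So 3 has order 6 and is a primitive root mod 7.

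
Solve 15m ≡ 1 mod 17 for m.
Since 17 is prime, by Fermat 15^(-1) ≡ 15^{15} ≡ 8 mod 17. Verify: 15 × 8 = 120 ≡ 1 mod 17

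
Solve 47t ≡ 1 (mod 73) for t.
Since 73 is prime, by Fermat 47^(-1) ≡ 47^{71} ≡ 14 (mod 73). Verify: 47 × 14 = 658 ≡ 1 (mod 73)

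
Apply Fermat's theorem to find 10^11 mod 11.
By Fermat: 10^{10} ≡ 1 mod 11. So 10^{11} = 10^{10} · 10^{1} ≡ 10^{1} ≡ 10 mod 11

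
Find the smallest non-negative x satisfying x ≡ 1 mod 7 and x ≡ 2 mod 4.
M = 7 × 4 = 28. M₁ = 4, y₁ ≡ 2 mod 7. M₂ = 7, y₂ ≡ 3 mod 4. x = 1×4×2 + 2×7×3 ≡ 22 mod 28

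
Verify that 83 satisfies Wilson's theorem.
(82)! mod 83 = 82. Since this equals -1 (mod 83), Wilson confirms 83 is prime.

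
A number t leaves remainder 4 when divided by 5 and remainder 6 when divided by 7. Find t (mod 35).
M = 5 × 7 = 35. M₁ = 7, y₁ ≡ 3 (mod 5). M₂ = 5, y₂ ≡ 3 (mod 7). t = 4×7×3 + 6×5×3 ≡ 34 (mod 35)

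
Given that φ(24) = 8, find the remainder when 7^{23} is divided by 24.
By Euler: 7^{8} ≡ 1 mod 24 since gcd(7, 24) = 1. 23 = 2×8 + 7. So 7^{23} ≡ 7^{7} ≡ 7 mod 24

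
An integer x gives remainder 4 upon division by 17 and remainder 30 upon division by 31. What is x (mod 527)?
M = 17 × 31 = 527. M₁ = 31, y₁ ≡ 11 (mod 17). M₂ = 17, y₂ ≡ 11 (mod 31). x = 4×31×11 + 30×17×11 ≡ 123 (mod 527)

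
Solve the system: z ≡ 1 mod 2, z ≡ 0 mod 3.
M = 2 × 3 = 6. M₁ = 3, y₁ ≡ 1 mod 2. M₂ = 2, y₂ ≡ 2 mod 3. z = 1×3×1 + 0×2×2 ≡ 3 mod 6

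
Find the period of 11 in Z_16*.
Powers of 11 mod 16: 11^1≡11, 11^2≡9, 11^3≡3, 11^4≡1. So the order of 11 is 4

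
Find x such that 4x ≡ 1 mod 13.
Since 13 is prime, by Fermat 4^(-1) ≡ 4^{11} ≡ 10 mod 13. Verify: 4 × 10 = 40 ≡ 1 mod 13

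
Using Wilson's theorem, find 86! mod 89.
(88)! = (86)! × (87) × (88) ≡ -1 (mod 89). So (86)! ≡ -1 × [(88)(87)]^(-1) ≡ 44 (mod 89)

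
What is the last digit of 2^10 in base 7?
Using Fermat: 2^{6} ≡ 1 mod 7. 10 ≡ 4 mod 6. So 2^{10} ≡ 2^{4} ≡ 2 mod 7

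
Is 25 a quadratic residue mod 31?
By Euler's criterion: 25^{15} ≡ 1 (mod 31). Since this equals 1, 25 is a QR.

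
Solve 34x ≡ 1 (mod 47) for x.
Since 47 is prime, by Fermat 34^(-1) ≡ 34^{45} ≡ 18 (mod 47). Verify: 34 × 18 = 612 ≡ 1 (mod 47)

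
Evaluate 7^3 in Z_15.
7^{3} = 343 ≡ 13 mod 15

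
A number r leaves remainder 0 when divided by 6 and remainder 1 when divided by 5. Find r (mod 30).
M = 6 × 5 = 30. M₁ = 5, y₁ ≡ 5 (mod 6). M₂ = 6, y₂ ≡ 1 (mod 5). r = 0×5×5 + 1×6×1 ≡ 6 (mod 30)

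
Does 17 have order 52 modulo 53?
17^{26} ≡ 1 mod 53 and 26 < 52, so ord_53(17) = 26 ≠ 52 and 17 is not a primitive root.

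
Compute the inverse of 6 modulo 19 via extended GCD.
Extended GCD: 6(-3) + 19(1) = 1. So 6^(-1) ≡ -3 ≡ 16 mod 19. Verify: 6 × 16 = 96 ≡ 1 mod 19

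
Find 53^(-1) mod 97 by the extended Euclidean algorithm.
Extended GCD: 53(11) + 97(-6) = 1. So 53^(-1) ≡ 11 mod 97. Verify: 53 × 11 = 583 ≡ 1 mod 97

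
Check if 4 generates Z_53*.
4^{26} ≡ 1 (mod 53) and 26 < 52, so ord_53(4) = 26 ≠ 52 and 4 is not a primitive root.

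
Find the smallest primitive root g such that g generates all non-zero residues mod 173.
g = 2. Powers: [2, 4, 8, 16, 32, 64, 128, 83, 166, ...] generates all 172 non-zero residues.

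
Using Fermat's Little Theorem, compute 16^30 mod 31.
By Fermat's Little Theorem, 16^{30} ≡ 1 mod 31 since 31 is prime and gcd(16, 31) = 1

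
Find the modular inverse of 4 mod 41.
Since 41 is prime, by Fermat 4^(-1) ≡ 4^{39} ≡ 31 mod 41. Verify: 4 × 31 = 124 ≡ 1 mod 41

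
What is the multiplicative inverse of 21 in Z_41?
Since 41 is prime, by Fermat 21^(-1) ≡ 21^{39} ≡ 2 mod 41. Verify: 21 × 2 = 42 ≡ 1 mod 41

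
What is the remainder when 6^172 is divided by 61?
Using Fermat: 6^{60} ≡ 1 (mod 61). 172 ≡ 52 (mod 60). So 6^{172} ≡ 6^{52} ≡ 16 (mod 61)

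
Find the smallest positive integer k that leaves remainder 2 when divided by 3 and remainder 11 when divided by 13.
M = 3 × 13 = 39. M₁ = 13, y₁ ≡ 1 mod 3. M₂ = 3, y₂ ≡ 9 mod 13. k = 2×13×1 + 11×3×9 ≡ 11 mod 39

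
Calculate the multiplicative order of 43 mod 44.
Powers of 43 mod 44: 43^1≡43, 43^2≡1. Order = 2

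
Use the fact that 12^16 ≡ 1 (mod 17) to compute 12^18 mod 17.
By Fermat: 12^{16} ≡ 1 (mod 17). So 12^{18} = 12^{16} · 12^{2} ≡ 12^{2} ≡ 8 (mod 17)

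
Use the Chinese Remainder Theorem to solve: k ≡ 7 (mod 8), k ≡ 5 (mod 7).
M = 8 × 7 = 56. M₁ = 7, y₁ ≡ 7 (mod 8). M₂ = 8, y₂ ≡ 1 (mod 7). k = 7×7×7 + 5×8×1 ≡ 47 (mod 56)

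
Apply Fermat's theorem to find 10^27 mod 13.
By Fermat: 10^{12} ≡ 1 mod 13. 27 = 2×12 + 3. So 10^{27} ≡ 10^{3} ≡ 12 mod 13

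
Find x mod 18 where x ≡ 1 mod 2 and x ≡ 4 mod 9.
M = 2 × 9 = 18. M₁ = 9, y₁ ≡ 1 mod 2. M₂ = 2, y₂ ≡ 5 mod 9. x = 1×9×1 + 4×2×5 ≡ 13 mod 18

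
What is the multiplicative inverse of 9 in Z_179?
Since 179 is prime, by Fermat 9^(-1) ≡ 9^{177} ≡ 20 mod 179. Verify: 9 × 20 = 180 ≡ 1 mod 179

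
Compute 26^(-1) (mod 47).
Since 47 is prime, by Fermat 26^(-1) ≡ 26^{45} ≡ 38 (mod 47). Verify: 26 × 38 = 988 ≡ 1 (mod 47)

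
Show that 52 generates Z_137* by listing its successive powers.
52^1, 52^2, ..., 52^{136} mod 137: [52, 101, 46, 63, 125, 61, 21, 133, 66, 7, 90, 22, 48, 30, 53, 16, 10, 109, 51, 49, 82, 17, 62, 73, 97, 112, 70, 78, 83, 69, 26, 119, 23, 100, 131, 99, 79, 135, 33, 72, 45, 11, 24, 15, 95, 8, 5, 123, 94, 93, 41, 77, 31, 105, 117, 56, 35, 39, 110, 103, 13, 128, 80, 50, 134, 118, 108, 136, 85, 36, 91, 74, 12, 76, 116, 4, 71, 130, 47, 115, 89, 107, 84, 121, 127, 28, 86, 88, 55, 120, 75, 64, 40, 25, 67, 59, 54, 68, 111, 18, 114, 37, 6, 38, 58, 2, 104, 65, 92, 126, 113, 122, 42, 129, 132, 14, 43, 44, 96, 60, 106, 32, 20, 81, 102, 98, 27, 34, 124, 9, 57, 87, 3, 19, 29, 1]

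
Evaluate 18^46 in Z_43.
Using Fermat: 18^{42} ≡ 1 (mod 43). 46 ≡ 4 (mod 42). So 18^{46} ≡ 18^{4} ≡ 13 (mod 43)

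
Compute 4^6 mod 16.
By repeated squaring (mod 16): 4^{1}≡4, 4^{2}≡0, 4^{4}≡0. Then 4^{6} = 4^{4+2} ≡ 0 × 0 ≡ 0 (mod 16)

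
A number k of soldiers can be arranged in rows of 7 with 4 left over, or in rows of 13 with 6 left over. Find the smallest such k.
M = 7 × 13 = 91. M₁ = 13, y₁ ≡ 6 mod 7. M₂ = 7, y₂ ≡ 2 mod 13. k = 4×13×6 + 6×7×2 ≡ 32 mod 91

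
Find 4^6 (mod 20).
By repeated squaring (mod 20): 4^{1}≡4, 4^{2}≡16, 4^{4}≡16. Then 4^{6} = 4^{4+2} ≡ 16 × 16 ≡ 16 (mod 20)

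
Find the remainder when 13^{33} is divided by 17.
By Fermat: 13^{16} ≡ 1 (mod 17). 33 = 2×16 + 1. So 13^{33} ≡ 13^{1} ≡ 13 (mod 17)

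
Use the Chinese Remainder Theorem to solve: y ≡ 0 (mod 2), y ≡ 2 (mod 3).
M = 2 × 3 = 6. M₁ = 3, y₁ ≡ 1 (mod 2). M₂ = 2, y₂ ≡ 2 (mod 3). y = 0×3×1 + 2×2×2 ≡ 2 (mod 6)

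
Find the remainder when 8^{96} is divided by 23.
By Fermat: 8^{22} ≡ 1 (mod 23). 96 = 4×22 + 8. So 8^{96} ≡ 8^{8} ≡ 4 (mod 23)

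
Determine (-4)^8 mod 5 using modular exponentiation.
Using Fermat: (-4)^{4} ≡ 1 mod 5. 8 ≡ 0 mod 4. So (-4)^{8} ≡ (-4)^{0} ≡ 1 mod 5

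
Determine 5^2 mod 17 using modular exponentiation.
5^{2} = 25 ≡ 8 (mod 17)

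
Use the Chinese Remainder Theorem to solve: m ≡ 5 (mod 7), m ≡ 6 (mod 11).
M = 7 × 11 = 77. M₁ = 11, y₁ ≡ 2 (mod 7). M₂ = 7, y₂ ≡ 8 (mod 11). m = 5×11×2 + 6×7×8 ≡ 61 (mod 77)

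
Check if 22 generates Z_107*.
ord_107(22) divides 106. For each prime q|106: 22^{53}≡106, 22^{2}≡56, none ≡ 1. So 22 has order 106 and is a primitive root mod 107.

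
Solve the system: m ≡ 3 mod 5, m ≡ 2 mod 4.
M = 5 × 4 = 20. M₁ = 4, y₁ ≡ 4 mod 5. M₂ = 5, y₂ ≡ 1 mod 4. m = 3×4×4 + 2×5×1 ≡ 18 mod 20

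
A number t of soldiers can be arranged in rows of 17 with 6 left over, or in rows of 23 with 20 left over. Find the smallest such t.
M = 17 × 23 = 391. M₁ = 23, y₁ ≡ 3 mod 17. M₂ = 17, y₂ ≡ 19 mod 23. t = 6×23×3 + 20×17×19 ≡ 227 mod 391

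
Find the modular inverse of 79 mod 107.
Since 107 is prime, by Fermat 79^(-1) ≡ 79^{105} ≡ 42 mod 107. Verify: 79 × 42 = 3318 ≡ 1 mod 107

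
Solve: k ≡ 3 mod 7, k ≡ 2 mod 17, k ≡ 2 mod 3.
M = 7 × 17 × 3 = 357. M₁ = 51, y₁ ≡ 4 mod 7. M₂ = 21, y₂ ≡ 13 mod 17. M₃ = 119, y₃ ≡ 2 mod 3. k = 3×51×4 + 2×21×13 + 2×119×2 ≡ 206 mod 357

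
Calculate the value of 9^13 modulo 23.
By repeated squaring mod 23: 9^{1}≡9, 9^{2}≡12, 9^{4}≡6, 9^{8}≡13. Then 9^{13} = 9^{8+4+1} ≡ 13 × 6 × 9 ≡ 12 mod 23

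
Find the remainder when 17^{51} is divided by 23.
By Fermat: 17^{22} ≡ 1 mod 23. 51 = 2×22 + 7. So 17^{51} ≡ 17^{7} ≡ 20 mod 23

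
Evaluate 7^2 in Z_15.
7^{2} = 49 ≡ 4 (mod 15)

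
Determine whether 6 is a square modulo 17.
By Euler's criterion: 6^{8} ≡ 16 mod 17. Since this equals -1 (≡ 16), 6 is not a QR.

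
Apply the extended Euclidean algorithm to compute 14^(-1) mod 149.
Extended GCD: 14(32) + 149(-3) = 1. So 14^(-1) ≡ 32 (mod 149). Verify: 14 × 32 = 448 ≡ 1 (mod 149)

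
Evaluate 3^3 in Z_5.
3^{3} = 27 ≡ 2 (mod 5)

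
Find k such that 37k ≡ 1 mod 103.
Since 103 is prime, by Fermat 37^(-1) ≡ 37^{101} ≡ 39 mod 103. Verify: 37 × 39 = 1443 ≡ 1 mod 103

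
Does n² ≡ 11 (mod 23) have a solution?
By Euler's criterion: 11^{11} ≡ 22 (mod 23). Since this equals -1 (≡ 22), 11 is not a QR.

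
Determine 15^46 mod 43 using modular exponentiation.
Using Fermat: 15^{42} ≡ 1 mod 43. 46 ≡ 4 mod 42. So 15^{46} ≡ 15^{4} ≡ 14 mod 43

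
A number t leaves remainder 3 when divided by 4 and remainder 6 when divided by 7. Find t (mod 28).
M = 4 × 7 = 28. M₁ = 7, y₁ ≡ 3 (mod 4). M₂ = 4, y₂ ≡ 2 (mod 7). t = 3×7×3 + 6×4×2 ≡ 27 (mod 28)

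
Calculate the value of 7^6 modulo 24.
By repeated squaring (mod 24): 7^{1}≡7, 7^{2}≡1, 7^{4}≡1. Then 7^{6} = 7^{4+2} ≡ 1 × 1 ≡ 1 (mod 24)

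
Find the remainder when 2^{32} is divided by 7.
By Fermat: 2^{6} ≡ 1 mod 7. 32 = 5×6 + 2. So 2^{32} ≡ 2^{2} ≡ 4 mod 7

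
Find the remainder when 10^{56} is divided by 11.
By Fermat: 10^{10} ≡ 1 (mod 11). 56 = 5×10 + 6. So 10^{56} ≡ 10^{6} ≡ 1 (mod 11)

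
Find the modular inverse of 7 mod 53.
Since 53 is prime, by Fermat 7^(-1) ≡ 7^{51} ≡ 38 (mod 53). Verify: 7 × 38 = 266 ≡ 1 (mod 53)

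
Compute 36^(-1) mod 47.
Since 47 is prime, by Fermat 36^(-1) ≡ 36^{45} ≡ 17 mod 47. Verify: 36 × 17 = 612 ≡ 1 mod 47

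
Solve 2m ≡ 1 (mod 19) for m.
Since 19 is prime, by Fermat 2^(-1) ≡ 2^{17} ≡ 10 (mod 19). Verify: 2 × 10 = 20 ≡ 1 (mod 19)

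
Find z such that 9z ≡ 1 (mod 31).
Since 31 is prime, by Fermat 9^(-1) ≡ 9^{29} ≡ 7 (mod 31). Verify: 9 × 7 = 63 ≡ 1 (mod 31)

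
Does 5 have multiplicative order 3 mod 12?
Powers of 5 mod 12: 5^1≡5, 5^2≡1. Already 5^2≡1, so the order is 2 < 3. No, the actual order is 2.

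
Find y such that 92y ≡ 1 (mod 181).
Since 181 is prime, by Fermat 92^(-1) ≡ 92^{179} ≡ 61 (mod 181). Verify: 92 × 61 = 5612 ≡ 1 (mod 181)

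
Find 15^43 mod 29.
Using Fermat: 15^{28} ≡ 1 mod 29. 43 ≡ 15 mod 28. So 15^{43} ≡ 15^{15} ≡ 14 mod 29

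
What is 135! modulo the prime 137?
(136)! = (135)! × (136) ≡ -1 mod 137. So (135)! ≡ -1 × (136)^(-1) ≡ (-1)×(-1) = 1 mod 137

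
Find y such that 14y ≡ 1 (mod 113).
Since 113 is prime, by Fermat 14^(-1) ≡ 14^{111} ≡ 105 (mod 113). Verify: 14 × 105 = 1470 ≡ 1 (mod 113)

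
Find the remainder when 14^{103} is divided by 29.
By Fermat: 14^{28} ≡ 1 mod 29. 103 = 3×28 + 19. So 14^{103} ≡ 14^{19} ≡ 10 mod 29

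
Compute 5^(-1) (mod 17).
Since 17 is prime, by Fermat 5^(-1) ≡ 5^{15} ≡ 7 (mod 17). Verify: 5 × 7 = 35 ≡ 1 (mod 17)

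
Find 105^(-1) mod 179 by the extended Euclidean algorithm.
Extended GCD: 105(-75) + 179(44) = 1. So 105^(-1) ≡ -75 ≡ 104 mod 179. Verify: 105 × 104 = 10920 ≡ 1 mod 179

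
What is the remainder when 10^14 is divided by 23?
By repeated squaring mod 23: 10^{1}≡10, 10^{2}≡8, 10^{4}≡18, 10^{8}≡2. Then 10^{14} = 10^{8+4+2} ≡ 2 × 18 × 8 ≡ 12 mod 23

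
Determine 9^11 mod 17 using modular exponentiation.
By repeated squaring (mod 17): 9^{1}≡9, 9^{2}≡13, 9^{4}≡16, 9^{8}≡1. Then 9^{11} = 9^{8+2+1} ≡ 1 × 13 × 9 ≡ 15 (mod 17)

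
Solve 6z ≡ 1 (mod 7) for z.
Since 7 is prime, by Fermat 6^(-1) ≡ 6^{5} ≡ 6 (mod 7). Verify: 6 × 6 = 36 ≡ 1 (mod 7)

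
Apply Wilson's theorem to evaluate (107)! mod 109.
(108)! = (107)! × (108) ≡ -1 (mod 109). So (107)! ≡ -1 × (108)^(-1) ≡ (-1)×(-1) = 1 (mod 109)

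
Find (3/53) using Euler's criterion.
(3/53) = 3^{26} mod 53 = -1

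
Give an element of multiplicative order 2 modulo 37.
36 has order 2 mod 37 since 36^{2} ≡ 1 mod 37 and no smaller power works.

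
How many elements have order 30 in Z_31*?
There are φ(31-1) = φ(30) = 8 primitive roots modulo 31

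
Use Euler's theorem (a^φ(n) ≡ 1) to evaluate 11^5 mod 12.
By Euler: 11^{4} ≡ 1 mod 12 since gcd(11, 12) = 1. 5 = 1×4 + 1. So 11^{5} ≡ 11^{1} ≡ 11 mod 12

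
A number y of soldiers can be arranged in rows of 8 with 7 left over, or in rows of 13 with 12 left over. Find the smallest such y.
M = 8 × 13 = 104. M₁ = 13, y₁ ≡ 5 mod 8. M₂ = 8, y₂ ≡ 5 mod 13. y = 7×13×5 + 12×8×5 ≡ 103 mod 104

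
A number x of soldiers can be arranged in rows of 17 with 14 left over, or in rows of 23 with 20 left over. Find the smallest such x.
M = 17 × 23 = 391. M₁ = 23, y₁ ≡ 3 (mod 17). M₂ = 17, y₂ ≡ 19 (mod 23). x = 14×23×3 + 20×17×19 ≡ 388 (mod 391)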